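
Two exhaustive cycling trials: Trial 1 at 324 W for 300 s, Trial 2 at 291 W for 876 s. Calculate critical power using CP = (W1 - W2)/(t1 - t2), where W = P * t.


W1 = 324 * 300 = 97200 J
W2 = 291 * 876 = 254916 J
CP = (97200 - 254916) / (300 - 876)
= -157716 / -576
= 273.81 W

273.81 W


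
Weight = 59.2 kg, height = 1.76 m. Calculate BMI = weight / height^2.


height^2 = 1.76^2 = 3.0976
BMI = 59.2 / 3.0976 = 19.11 kg/m^2

19.11 kg/m^2


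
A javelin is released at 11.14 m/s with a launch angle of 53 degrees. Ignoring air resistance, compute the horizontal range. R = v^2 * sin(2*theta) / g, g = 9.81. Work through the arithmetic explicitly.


Launch speed squared = 124.0996
sin(2 * 53 deg) = 0.961262
Range = 124.0996 * 0.961262 / 9.81
= 12.16 m

12.16 m


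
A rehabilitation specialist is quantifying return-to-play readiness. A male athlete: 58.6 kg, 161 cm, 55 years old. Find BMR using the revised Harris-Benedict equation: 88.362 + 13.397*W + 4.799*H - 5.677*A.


Intercept = 88.362
Weight contribution = 13.397 * 58.6 = 785.0642
Height contribution = 4.799 * 161 = 772.639
Age contribution = 5.677 * 55 = 312.235
BMR = 88.362 + 785.0642 + 772.639 - 312.235
= 1333.83 kcal/day

1333.83 kcal/day


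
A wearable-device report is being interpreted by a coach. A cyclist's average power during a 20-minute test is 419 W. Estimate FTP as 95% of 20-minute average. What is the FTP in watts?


FTP = 20-min power * 0.95
= 419 * 0.95
= 398.05 W

398.05 W


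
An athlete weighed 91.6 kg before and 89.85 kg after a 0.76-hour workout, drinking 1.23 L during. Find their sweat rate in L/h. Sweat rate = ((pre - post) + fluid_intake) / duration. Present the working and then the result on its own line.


Body mass change = 1.75 kg
Total sweat loss = 1.75 + 1.23 = 2.98 L
Rate = 2.98 / 0.76 = 3.921 L/h

3.921 L/h


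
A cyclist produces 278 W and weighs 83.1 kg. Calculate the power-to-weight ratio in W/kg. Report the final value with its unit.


P/W = power / mass
= 278 / 83.1
= 3.345 W/kg

3.345 W/kg


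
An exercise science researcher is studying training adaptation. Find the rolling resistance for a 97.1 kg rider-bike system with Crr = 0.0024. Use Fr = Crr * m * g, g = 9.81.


m * g = 97.1 * 9.81 = 952.551 N
Fr = 0.0024 * 952.551 = 2.286 N

2.286 N


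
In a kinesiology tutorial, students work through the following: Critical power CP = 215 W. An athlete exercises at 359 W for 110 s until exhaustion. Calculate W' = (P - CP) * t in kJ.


P - CP = 359 - 215 = 144 W
W' = 144 * 110 = 15840 J
= 15840 / 1000 = 15.84 kJ

15.84 kJ


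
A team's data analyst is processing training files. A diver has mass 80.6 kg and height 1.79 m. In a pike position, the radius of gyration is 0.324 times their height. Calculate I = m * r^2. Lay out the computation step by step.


r = 0.324 * 1.79 = 0.57996 m
I = m * r^2 = 80.6 * 0.336354 = 27.11 kg*m^2

27.11 kg*m^2


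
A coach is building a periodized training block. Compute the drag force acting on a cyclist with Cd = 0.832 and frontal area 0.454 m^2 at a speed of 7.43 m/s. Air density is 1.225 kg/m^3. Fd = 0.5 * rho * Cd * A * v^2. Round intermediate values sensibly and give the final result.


Step 1: v^2 = 55.2049
Step 2: Fd = 0.5 * 1.225 * 0.832 * 0.454 * 55.2049
= 12.772 N

12.772 N


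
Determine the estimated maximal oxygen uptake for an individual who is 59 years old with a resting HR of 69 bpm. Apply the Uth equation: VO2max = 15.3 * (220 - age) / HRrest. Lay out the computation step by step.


HRmax = 220 - 59 = 161
VO2max = 15.3 * (161 / 69)
= 15.3 * 2.3333
= 35.7 mL/kg/min

35.7 mL/kg/min


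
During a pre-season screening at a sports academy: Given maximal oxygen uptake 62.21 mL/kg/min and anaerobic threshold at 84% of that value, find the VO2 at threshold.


Percentage as decimal = 0.84
VO2 at AT = 62.21 * 0.84 = 52.26 mL/kg/min

52.26 mL/kg/min


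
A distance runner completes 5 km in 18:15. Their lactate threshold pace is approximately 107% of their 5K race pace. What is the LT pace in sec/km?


Convert to seconds: 18 min 15 s = 1095 s
Pace per km = 1095 / 5 = 219.0 s/km
LT pace = 219.0 * 1.07 = 234.33 s/km

234.33 s/km


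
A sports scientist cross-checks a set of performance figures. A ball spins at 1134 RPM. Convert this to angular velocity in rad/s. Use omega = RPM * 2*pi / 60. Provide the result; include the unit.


omega = 1134 * 2 * pi / 60
= 1134 * 6.28318531 / 60
= 7125.132 / 60
= 118.752 rad/s

118.752 rad/s


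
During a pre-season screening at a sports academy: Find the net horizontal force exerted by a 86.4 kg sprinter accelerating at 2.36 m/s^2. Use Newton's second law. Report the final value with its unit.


Newton's second law: F = m * a
F = 86.4 * 2.36 = 203.9 N

203.9 N


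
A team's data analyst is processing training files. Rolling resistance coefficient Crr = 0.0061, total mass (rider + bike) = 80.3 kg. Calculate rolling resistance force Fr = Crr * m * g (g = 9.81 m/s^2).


Fr = Crr * m * g
= 0.0061 * 80.3 * 9.81
= 4.805 N

4.805 N


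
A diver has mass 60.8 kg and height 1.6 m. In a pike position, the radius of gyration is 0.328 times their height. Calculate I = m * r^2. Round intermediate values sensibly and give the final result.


r = 0.328 * 1.6 = 0.5248 m
I = m * r^2 = 60.8 * 0.275415 = 16.745 kg*m^2

16.745 kg*m^2


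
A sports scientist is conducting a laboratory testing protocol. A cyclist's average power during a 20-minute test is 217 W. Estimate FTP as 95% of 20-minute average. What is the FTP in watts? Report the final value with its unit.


FTP = 20-min power * 0.95
= 217 * 0.95
= 206.15 W

206.15 W


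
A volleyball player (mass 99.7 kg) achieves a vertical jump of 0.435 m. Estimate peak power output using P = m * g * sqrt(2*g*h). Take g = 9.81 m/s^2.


2 * g * h = 2 * 9.81 * 0.435 = 8.5347
sqrt(8.5347) = 2.921421 m/s
P = 99.7 * 9.81 * 2.921421 = 2857.32 W

2857.32 W


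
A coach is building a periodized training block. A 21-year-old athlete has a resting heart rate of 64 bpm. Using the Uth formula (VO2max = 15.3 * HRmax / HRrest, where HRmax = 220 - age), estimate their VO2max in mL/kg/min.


HRmax = 220 - 21 = 199 bpm
Ratio = HRmax / HRrest = 199 / 64 = 3.1094
VO2max = 15.3 * 3.1094 = 47.57 mL/kg/min

47.57 mL/kg/min


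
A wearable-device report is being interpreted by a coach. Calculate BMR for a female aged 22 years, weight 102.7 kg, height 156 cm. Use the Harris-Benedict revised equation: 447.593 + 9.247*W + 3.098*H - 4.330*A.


Substituting values:
W term = 9.247 * 102.7 = 949.6669
H term = 3.098 * 156 = 483.288
A term = 4.330 * 22 = 95.26
BMR = 1785.29 kcal/day

1785.29 kcal/day


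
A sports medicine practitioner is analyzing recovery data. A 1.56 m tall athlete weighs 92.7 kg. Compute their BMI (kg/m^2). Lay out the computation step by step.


height^2 = 2.4336 m^2
BMI = 92.7 / 2.4336 = 38.09 kg/m^2

38.09 kg/m^2


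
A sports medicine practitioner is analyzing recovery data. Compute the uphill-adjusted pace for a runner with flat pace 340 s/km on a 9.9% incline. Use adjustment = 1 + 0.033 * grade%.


Adjustment factor = 1 + 0.033 * 9.9 = 1.3267
Grade-adjusted pace = 340 * 1.3267 = 451.08 s/km

451.08 s/km


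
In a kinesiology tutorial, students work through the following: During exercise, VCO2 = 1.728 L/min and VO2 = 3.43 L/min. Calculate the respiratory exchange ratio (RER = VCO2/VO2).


RER = VCO2 / VO2
= 1.728 / 3.43
= 0.5038

0.5038


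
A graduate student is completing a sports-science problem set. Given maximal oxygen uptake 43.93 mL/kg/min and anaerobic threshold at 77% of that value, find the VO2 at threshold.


Percentage as decimal = 0.77
VO2 at AT = 43.93 * 0.77 = 33.83 mL/kg/min

33.83 mL/kg/min


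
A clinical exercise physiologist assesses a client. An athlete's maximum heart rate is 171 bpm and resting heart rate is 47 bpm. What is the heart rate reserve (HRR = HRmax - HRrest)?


HRR = HRmax - HRrest
= 171 - 47
= 124 bpm

124 bpm


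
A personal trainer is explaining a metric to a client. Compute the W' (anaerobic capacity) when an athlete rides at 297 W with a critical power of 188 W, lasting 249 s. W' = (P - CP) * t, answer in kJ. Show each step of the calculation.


Above-CP power = 109 W
Duration = 249 s
W' = 109 * 249 = 27141 J
Convert: 27141 / 1000 = 27.141 kJ

27.141 kJ


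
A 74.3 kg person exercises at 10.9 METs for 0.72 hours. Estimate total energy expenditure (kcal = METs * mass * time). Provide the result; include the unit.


Energy = METs * mass(kg) * time(h)
= 10.9 * 74.3 * 0.72
= 583.11 kcal

583.11 kcal


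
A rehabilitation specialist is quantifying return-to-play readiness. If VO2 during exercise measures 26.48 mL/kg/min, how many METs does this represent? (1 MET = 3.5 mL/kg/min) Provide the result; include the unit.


METs = VO2 / 3.5 = 26.48 / 3.5 = 7.57

7.57 METs


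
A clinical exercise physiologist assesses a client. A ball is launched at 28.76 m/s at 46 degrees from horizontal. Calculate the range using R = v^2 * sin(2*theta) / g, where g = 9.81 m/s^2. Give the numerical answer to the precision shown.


sin(2 * 46) = sin(92) = 0.999391
v^2 = 28.76^2 = 827.1376
R = 827.1376 * 0.999391 / 9.81
= 84.264 m

84.264 m


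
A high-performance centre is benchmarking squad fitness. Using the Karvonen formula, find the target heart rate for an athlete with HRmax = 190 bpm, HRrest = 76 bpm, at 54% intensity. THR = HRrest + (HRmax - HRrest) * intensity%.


HRR = 190 - 76 = 114
THR = 76 + 114 * 0.54
= 76 + 61.56
= 137.56 bpm

137.56 bpm


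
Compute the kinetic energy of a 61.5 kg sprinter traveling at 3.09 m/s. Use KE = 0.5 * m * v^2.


Velocity squared = 9.5481
KE = 0.5 * 61.5 * 9.5481 = 293.6 J

293.6 J


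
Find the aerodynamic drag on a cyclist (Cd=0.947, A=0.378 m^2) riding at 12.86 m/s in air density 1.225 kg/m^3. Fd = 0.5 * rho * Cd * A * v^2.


Fd = 0.5 * 1.225 * 0.947 * 0.378 * 12.86^2
= 0.5 * 1.225 * 0.947 * 0.378 * 165.3796
= 36.26 N

36.26 N


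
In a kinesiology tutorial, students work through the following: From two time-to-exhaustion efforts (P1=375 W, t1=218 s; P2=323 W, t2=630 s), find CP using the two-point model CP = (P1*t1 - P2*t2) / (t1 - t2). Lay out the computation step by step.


Work in trial 1 = 81750 J
Work in trial 2 = 203490 J
Delta work = -121740 J
Delta time = -412 s
CP = -121740 / -412 = 295.49 W

295.49 W


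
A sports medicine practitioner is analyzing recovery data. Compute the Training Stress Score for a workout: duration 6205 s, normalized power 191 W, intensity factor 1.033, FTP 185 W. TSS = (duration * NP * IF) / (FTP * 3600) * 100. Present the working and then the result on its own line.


Product = 6205 * 191 * 1.033 = 1224265.115
Base = 185 * 3600 = 666000
TSS = 1224265.115 / 666000 * 100 = 183.82

183.82 TSS


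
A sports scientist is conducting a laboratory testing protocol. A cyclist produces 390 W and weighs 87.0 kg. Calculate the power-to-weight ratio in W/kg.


P/W = power / mass
= 390 / 87.0
= 4.483 W/kg

4.483 W/kg


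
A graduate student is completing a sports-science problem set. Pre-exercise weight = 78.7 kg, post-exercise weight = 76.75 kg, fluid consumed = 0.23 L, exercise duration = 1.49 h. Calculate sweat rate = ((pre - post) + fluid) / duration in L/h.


Weight loss = 78.7 - 76.75 = 1.95 kg (approx L)
Total sweat = 1.95 + 0.23 = 2.18 L
Sweat rate = 2.18 / 1.49 = 1.463 L/h

1.463 L/h


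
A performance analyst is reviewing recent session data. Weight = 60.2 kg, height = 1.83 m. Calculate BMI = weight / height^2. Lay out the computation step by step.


height^2 = 1.83^2 = 3.3489
BMI = 60.2 / 3.3489 = 17.98 kg/m^2

17.98 kg/m^2


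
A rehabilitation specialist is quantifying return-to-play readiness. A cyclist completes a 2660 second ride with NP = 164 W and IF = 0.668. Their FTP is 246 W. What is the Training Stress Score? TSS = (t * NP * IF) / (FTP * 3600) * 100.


t * NP * IF = 2660 * 164 * 0.668 = 291408.32
FTP * 3600 = 885600
TSS = (291408.32 / 885600) * 100 = 32.91

32.91 TSS


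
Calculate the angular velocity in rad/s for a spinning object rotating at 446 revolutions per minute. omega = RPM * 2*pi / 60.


omega = RPM * 2*pi / 60
= 446 * 6.28318531 / 60
= 46.705 rad/s

46.705 rad/s


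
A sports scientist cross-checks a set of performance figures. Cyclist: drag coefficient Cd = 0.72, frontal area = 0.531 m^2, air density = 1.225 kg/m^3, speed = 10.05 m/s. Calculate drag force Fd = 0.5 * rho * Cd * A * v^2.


v^2 = 10.05^2 = 101.0025
Fd = 0.5 * 1.225 * 0.72 * 0.531 * 101.0025
= 23.652 N

23.652 N


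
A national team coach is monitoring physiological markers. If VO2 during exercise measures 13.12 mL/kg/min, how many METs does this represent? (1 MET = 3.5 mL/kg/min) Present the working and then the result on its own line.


METs = VO2 / 3.5 = 13.12 / 3.5 = 3.75

3.75 METs


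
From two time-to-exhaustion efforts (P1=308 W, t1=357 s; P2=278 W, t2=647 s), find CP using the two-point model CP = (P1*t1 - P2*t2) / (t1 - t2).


Work in trial 1 = 109956 J
Work in trial 2 = 179866 J
Delta work = -69910 J
Delta time = -290 s
CP = -69910 / -290 = 241.07 W

241.07 W


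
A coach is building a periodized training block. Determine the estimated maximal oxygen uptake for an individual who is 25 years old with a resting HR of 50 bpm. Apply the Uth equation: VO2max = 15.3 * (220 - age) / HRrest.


HRmax = 220 - 25 = 195
VO2max = 15.3 * (195 / 50)
= 15.3 * 3.9
= 59.67 mL/kg/min

59.67 mL/kg/min


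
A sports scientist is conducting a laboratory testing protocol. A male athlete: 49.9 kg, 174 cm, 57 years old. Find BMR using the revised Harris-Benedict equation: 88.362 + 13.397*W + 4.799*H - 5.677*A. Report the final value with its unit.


Intercept = 88.362
Weight contribution = 13.397 * 49.9 = 668.5103
Height contribution = 4.799 * 174 = 835.026
Age contribution = 5.677 * 57 = 323.589
BMR = 88.362 + 668.5103 + 835.026 - 323.589
= 1268.31 kcal/day

1268.31 kcal/day


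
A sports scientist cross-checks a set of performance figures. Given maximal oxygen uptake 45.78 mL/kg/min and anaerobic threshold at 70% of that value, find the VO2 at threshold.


Percentage as decimal = 0.7
VO2 at AT = 45.78 * 0.7 = 32.05 mL/kg/min

32.05 mL/kg/min


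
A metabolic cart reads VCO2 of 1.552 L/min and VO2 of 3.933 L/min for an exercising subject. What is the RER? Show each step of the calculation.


RER = VCO2 / VO2 = 1.552 / 3.933 = 0.3946

0.3946


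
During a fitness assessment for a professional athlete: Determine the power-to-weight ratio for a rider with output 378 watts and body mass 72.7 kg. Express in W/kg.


P/W = 378 / 72.7 = 5.199 W/kg

5.199 W/kg


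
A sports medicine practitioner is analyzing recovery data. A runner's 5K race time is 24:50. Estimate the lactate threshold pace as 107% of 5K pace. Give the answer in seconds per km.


Total race time = 24*60 + 50 = 1490 seconds
5K pace = 1490 / 5 = 298.0 sec/km
LT pace = 298.0 * 1.07 = 318.86 sec/km

318.86 s/km


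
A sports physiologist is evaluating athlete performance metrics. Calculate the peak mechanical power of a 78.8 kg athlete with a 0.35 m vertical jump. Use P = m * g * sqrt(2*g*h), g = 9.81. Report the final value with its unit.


First, sqrt(2gh) = sqrt(2 * 9.81 * 0.35)
= sqrt(6.867) = 2.620496 m/s
Power = 78.8 * 9.81 * 2.620496 = 2025.72 W

2025.72 W


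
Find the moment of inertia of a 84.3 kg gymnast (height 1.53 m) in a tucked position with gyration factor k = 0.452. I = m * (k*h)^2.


Radius of gyration = 0.452 * 1.53 = 0.69156 m
I = 84.3 * 0.69156^2
= 84.3 * 0.478255
= 40.317 kg*m^2

40.317 kg*m^2


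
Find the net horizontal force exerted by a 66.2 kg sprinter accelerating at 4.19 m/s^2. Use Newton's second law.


Newton's second law: F = m * a
F = 66.2 * 4.19 = 277.38 N

277.38 N


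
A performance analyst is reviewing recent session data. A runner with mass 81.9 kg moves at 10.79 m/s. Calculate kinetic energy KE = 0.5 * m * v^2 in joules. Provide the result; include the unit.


v^2 = 10.79^2 = 116.4241
KE = 0.5 * 81.9 * 116.4241
= 4767.57 J

4767.57 J


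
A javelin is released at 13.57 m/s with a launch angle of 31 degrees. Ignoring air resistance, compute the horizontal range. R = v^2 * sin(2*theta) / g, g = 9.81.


Launch speed squared = 184.1449
sin(2 * 31 deg) = 0.882948
Range = 184.1449 * 0.882948 / 9.81
= 16.574 m

16.574 m


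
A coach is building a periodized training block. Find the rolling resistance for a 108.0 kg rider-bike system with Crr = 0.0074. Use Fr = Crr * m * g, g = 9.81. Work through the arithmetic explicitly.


m * g = 108.0 * 9.81 = 1059.48 N
Fr = 0.0074 * 1059.48 = 7.84 N

7.84 N


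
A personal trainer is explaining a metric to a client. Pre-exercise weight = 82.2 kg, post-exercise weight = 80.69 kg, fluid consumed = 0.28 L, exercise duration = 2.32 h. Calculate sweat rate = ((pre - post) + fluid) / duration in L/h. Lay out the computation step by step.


Weight loss = 82.2 - 80.69 = 1.51 kg (approx L)
Total sweat = 1.51 + 0.28 = 1.79 L
Sweat rate = 1.79 / 2.32 = 0.772 L/h

0.772 L/h


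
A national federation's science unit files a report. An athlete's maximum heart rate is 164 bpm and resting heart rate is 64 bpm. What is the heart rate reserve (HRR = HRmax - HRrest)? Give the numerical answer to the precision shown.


HRR = HRmax - HRrest
= 164 - 64
= 100 bpm

100 bpm


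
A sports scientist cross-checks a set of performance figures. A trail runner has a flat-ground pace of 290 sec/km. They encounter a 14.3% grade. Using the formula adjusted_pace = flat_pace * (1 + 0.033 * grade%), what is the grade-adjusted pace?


Grade factor = 1 + 0.033 * 14.3 = 1.4719
Adjusted = 290 * 1.4719 = 426.85 sec/km

426.85 s/km


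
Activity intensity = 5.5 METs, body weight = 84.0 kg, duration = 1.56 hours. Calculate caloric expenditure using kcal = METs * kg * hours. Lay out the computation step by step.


kcal = 5.5 * 84.0 * 1.56
= 462.0 * 1.56
= 720.72 kcal

720.72 kcal


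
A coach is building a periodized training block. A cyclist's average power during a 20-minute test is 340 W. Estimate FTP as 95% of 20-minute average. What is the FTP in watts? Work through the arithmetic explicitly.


FTP = 20-min power * 0.95
= 340 * 0.95
= 323.0 W

323.0 W


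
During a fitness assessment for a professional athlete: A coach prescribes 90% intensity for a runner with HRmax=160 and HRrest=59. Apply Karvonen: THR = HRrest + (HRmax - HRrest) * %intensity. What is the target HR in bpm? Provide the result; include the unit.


Heart rate reserve = 160 - 59 = 101
Intensity fraction = 90 / 100 = 0.9
THR = 59 + 101 * 0.9 = 149.9 bpm

149.9 bpm


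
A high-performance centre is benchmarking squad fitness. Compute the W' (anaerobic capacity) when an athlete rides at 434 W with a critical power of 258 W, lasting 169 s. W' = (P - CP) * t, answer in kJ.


Above-CP power = 176 W
Duration = 169 s
W' = 176 * 169 = 29744 J
Convert: 29744 / 1000 = 29.744 kJ

29.744 kJ


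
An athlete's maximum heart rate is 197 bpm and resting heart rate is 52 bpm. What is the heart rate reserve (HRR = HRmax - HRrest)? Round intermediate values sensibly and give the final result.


HRR = HRmax - HRrest
= 197 - 52
= 145 bpm

145 bpm


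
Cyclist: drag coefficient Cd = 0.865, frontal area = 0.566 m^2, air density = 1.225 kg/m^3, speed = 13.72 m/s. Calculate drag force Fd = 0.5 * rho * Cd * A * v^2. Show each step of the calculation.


v^2 = 13.72^2 = 188.2384
Fd = 0.5 * 1.225 * 0.865 * 0.566 * 188.2384
= 56.448 N

56.448 N


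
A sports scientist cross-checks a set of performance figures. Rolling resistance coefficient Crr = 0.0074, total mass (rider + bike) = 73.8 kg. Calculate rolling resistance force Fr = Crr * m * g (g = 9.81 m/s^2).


Fr = Crr * m * g
= 0.0074 * 73.8 * 9.81
= 5.357 N

5.357 N


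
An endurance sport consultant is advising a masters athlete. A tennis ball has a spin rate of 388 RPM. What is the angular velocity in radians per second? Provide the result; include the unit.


Convert RPM to rad/s: multiply by 2*pi and divide by 60
omega = 388 * 2 * pi / 60
= 40.631 rad/s

40.631 rad/s


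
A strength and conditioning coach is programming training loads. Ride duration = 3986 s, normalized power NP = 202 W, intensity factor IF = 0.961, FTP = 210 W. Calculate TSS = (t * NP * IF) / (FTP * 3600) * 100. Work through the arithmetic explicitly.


Numerator = 3986 * 202 * 0.961 = 773770.292
Denominator = 210 * 3600 = 756000
TSS = 773770.292 / 756000 * 100
= 102.35

102.35 TSS


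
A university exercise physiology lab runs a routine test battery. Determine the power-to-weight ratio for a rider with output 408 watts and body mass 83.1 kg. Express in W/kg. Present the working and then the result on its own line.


P/W = 408 / 83.1 = 4.91 W/kg

4.91 W/kg


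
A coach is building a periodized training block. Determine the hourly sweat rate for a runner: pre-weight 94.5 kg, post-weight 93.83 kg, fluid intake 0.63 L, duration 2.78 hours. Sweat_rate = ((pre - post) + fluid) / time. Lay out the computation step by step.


Mass lost = 94.5 - 93.83 = 0.67 kg
Add fluid consumed: 0.67 + 0.63 = 1.3 L total sweat
Sweat rate = 1.3 / 2.78 = 0.468 L/h

0.468 L/h


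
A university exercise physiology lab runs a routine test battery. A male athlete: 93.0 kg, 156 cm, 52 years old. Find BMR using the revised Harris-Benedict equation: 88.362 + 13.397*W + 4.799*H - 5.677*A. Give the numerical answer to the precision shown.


Intercept = 88.362
Weight contribution = 13.397 * 93.0 = 1245.921
Height contribution = 4.799 * 156 = 748.644
Age contribution = 5.677 * 52 = 295.204
BMR = 88.362 + 1245.921 + 748.644 - 295.204
= 1787.72 kcal/day

1787.72 kcal/day


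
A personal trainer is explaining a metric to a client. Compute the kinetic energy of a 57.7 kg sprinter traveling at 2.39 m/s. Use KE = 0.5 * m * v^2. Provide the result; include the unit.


Velocity squared = 5.7121
KE = 0.5 * 57.7 * 5.7121 = 164.79 J

164.79 J


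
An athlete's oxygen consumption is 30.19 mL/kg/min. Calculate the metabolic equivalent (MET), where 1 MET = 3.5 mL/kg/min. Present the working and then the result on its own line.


MET = VO2 / 3.5
= 30.19 / 3.5
= 8.63 METs

8.63 METs


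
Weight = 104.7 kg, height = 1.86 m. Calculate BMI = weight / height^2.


height^2 = 1.86^2 = 3.4596
BMI = 104.7 / 3.4596 = 30.26 kg/m^2

30.26 kg/m^2


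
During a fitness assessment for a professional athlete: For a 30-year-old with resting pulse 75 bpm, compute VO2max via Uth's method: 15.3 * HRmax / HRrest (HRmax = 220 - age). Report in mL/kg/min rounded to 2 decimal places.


Step 1: HRmax = 220 - 30 = 190 bpm
Step 2: Ratio = 190 / 75 = 2.5333
Step 3: VO2max = 15.3 * 2.5333 = 38.76 mL/kg/min

38.76 mL/kg/min


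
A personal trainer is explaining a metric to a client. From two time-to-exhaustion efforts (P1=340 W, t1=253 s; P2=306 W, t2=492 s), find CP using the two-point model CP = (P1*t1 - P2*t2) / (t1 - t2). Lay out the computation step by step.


Work in trial 1 = 86020 J
Work in trial 2 = 150552 J
Delta work = -64532 J
Delta time = -239 s
CP = -64532 / -239 = 270.01 W

270.01 W


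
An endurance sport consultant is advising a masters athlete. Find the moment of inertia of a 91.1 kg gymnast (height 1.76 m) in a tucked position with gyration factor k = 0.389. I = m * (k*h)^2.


Radius of gyration = 0.389 * 1.76 = 0.68464 m
I = 91.1 * 0.68464^2
= 91.1 * 0.468732
= 42.701 kg*m^2

42.701 kg*m^2


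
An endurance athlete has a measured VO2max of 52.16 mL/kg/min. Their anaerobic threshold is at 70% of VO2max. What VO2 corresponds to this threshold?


Anaerobic threshold VO2 = VO2max * 70%
= 52.16 * 0.7
= 36.51 mL/kg/min

36.51 mL/kg/min


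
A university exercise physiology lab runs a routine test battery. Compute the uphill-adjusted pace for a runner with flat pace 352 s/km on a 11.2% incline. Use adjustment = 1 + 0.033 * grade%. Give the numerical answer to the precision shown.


Adjustment factor = 1 + 0.033 * 11.2 = 1.3696
Grade-adjusted pace = 352 * 1.3696 = 482.1 s/km

482.1 s/km


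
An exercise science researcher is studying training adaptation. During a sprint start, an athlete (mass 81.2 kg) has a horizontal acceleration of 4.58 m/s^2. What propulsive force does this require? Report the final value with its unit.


Propulsive force = mass * acceleration
= 81.2 kg * 4.58 m/s^2
= 371.9 N

371.9 N


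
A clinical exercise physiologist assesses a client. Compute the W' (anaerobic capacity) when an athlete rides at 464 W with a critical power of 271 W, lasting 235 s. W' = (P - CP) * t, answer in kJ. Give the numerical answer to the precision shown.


Above-CP power = 193 W
Duration = 235 s
W' = 193 * 235 = 45355 J
Convert: 45355 / 1000 = 45.355 kJ

45.355 kJ


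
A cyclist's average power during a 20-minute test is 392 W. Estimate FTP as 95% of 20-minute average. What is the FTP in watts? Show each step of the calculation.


FTP = 20-min power * 0.95
= 392 * 0.95
= 372.4 W

372.4 W


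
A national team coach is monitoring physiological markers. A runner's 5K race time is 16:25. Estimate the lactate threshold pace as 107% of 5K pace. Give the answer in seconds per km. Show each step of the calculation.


Total race time = 16*60 + 25 = 985 seconds
5K pace = 985 / 5 = 197.0 sec/km
LT pace = 197.0 * 1.07 = 210.79 sec/km

210.79 s/km


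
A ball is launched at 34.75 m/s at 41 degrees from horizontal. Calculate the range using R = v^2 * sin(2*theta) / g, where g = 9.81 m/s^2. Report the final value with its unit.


sin(2 * 41) = sin(82) = 0.990268
v^2 = 34.75^2 = 1207.5625
R = 1207.5625 * 0.990268 / 9.81
= 121.897 m

121.897 m


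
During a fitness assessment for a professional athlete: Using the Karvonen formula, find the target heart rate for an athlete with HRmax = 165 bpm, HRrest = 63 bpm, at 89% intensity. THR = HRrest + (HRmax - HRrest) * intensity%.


HRR = 165 - 63 = 102
THR = 63 + 102 * 0.89
= 63 + 90.78
= 153.78 bpm

153.78 bpm


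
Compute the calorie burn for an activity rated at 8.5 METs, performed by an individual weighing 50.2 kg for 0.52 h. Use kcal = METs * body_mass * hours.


Product of METs and mass = 8.5 * 50.2 = 426.7
Total kcal = 426.7 * 0.52 = 221.88 kcal

221.88 kcal


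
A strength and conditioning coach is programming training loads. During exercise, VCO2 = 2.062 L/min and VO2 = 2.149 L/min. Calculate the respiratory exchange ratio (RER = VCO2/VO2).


RER = VCO2 / VO2
= 2.062 / 2.149
= 0.9595

0.9595


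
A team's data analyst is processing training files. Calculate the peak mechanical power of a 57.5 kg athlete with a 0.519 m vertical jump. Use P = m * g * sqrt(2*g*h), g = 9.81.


First, sqrt(2gh) = sqrt(2 * 9.81 * 0.519)
= sqrt(10.18278) = 3.191047 m/s
Power = 57.5 * 9.81 * 3.191047 = 1799.99 W

1799.99 W


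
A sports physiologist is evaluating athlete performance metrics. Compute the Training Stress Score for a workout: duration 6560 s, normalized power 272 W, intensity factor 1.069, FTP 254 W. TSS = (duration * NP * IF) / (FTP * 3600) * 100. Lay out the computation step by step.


Product = 6560 * 272 * 1.069 = 1907438.08
Base = 254 * 3600 = 914400
TSS = 1907438.08 / 914400 * 100 = 208.6

208.6 TSS


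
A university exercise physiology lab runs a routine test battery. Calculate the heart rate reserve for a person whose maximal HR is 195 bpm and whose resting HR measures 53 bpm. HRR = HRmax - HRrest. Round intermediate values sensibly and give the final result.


HRmax = 195 bpm
HRrest = 53 bpm
HRR = 195 - 53 = 142 bpm

142 bpm


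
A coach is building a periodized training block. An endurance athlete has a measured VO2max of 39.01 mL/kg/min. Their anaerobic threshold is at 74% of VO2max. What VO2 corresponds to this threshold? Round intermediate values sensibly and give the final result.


Anaerobic threshold VO2 = VO2max * 74%
= 39.01 * 0.74
= 28.87 mL/kg/min

28.87 mL/kg/min


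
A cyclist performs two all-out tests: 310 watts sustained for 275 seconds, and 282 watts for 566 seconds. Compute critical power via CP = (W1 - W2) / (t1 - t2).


W1 = P1 * t1 = 310 * 275 = 85250 J
W2 = P2 * t2 = 282 * 566 = 159612 J
CP = (85250 - 159612) / (275 - 566)
= 255.54 W

255.54 W


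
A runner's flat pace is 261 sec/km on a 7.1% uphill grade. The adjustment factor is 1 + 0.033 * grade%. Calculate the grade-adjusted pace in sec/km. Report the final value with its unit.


Factor = 1 + 0.033 * 7.1 = 1.2343
Adjusted pace = 261 * 1.2343
= 322.15 sec/km

322.15 s/km


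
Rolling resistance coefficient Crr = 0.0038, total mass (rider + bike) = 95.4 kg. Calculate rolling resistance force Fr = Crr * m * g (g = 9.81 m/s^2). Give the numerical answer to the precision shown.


Fr = Crr * m * g
= 0.0038 * 95.4 * 9.81
= 3.556 N

3.556 N


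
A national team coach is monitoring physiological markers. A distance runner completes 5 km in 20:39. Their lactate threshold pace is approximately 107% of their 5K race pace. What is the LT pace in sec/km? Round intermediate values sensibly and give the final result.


Convert to seconds: 20 min 39 s = 1239 s
Pace per km = 1239 / 5 = 247.8 s/km
LT pace = 247.8 * 1.07 = 265.15 s/km

265.15 s/km


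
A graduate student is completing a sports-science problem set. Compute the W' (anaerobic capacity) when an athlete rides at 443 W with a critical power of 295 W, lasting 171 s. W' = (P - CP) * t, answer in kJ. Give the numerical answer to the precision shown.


Above-CP power = 148 W
Duration = 171 s
W' = 148 * 171 = 25308 J
Convert: 25308 / 1000 = 25.308 kJ

25.308 kJ


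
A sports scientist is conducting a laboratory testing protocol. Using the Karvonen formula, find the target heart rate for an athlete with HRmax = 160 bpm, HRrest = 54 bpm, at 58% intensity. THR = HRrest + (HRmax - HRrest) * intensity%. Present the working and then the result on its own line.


HRR = 160 - 54 = 106
THR = 54 + 106 * 0.58
= 54 + 61.48
= 115.48 bpm

115.48 bpm


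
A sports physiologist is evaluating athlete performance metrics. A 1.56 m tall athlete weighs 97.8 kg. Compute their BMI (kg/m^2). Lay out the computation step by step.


height^2 = 2.4336 m^2
BMI = 97.8 / 2.4336 = 40.19 kg/m^2

40.19 kg/m^2


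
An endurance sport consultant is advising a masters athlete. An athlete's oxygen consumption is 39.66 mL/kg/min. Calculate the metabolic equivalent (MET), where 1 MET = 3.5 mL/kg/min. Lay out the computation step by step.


MET = VO2 / 3.5
= 39.66 / 3.5
= 11.33 METs

11.33 METs


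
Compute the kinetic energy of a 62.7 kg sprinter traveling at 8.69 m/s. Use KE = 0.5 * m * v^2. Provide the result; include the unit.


Velocity squared = 75.5161
KE = 0.5 * 62.7 * 75.5161 = 2367.43 J

2367.43 J


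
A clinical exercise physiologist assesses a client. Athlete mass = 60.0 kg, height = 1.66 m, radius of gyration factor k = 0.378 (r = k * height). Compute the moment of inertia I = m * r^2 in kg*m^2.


r = k * height = 0.378 * 1.66 = 0.62748 m
r^2 = 0.62748^2 = 0.393731
I = 60.0 * 0.393731 = 23.624 kg*m^2

23.624 kg*m^2


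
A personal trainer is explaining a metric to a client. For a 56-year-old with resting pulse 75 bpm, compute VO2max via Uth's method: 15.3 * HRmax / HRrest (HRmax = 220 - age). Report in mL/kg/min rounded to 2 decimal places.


Step 1: HRmax = 220 - 56 = 164 bpm
Step 2: Ratio = 164 / 75 = 2.1867
Step 3: VO2max = 15.3 * 2.1867 = 33.46 mL/kg/min

33.46 mL/kg/min


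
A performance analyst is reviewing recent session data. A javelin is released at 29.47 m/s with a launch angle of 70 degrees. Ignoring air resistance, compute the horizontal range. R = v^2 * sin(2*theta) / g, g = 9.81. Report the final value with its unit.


Launch speed squared = 868.4809
sin(2 * 70 deg) = 0.642788
Range = 868.4809 * 0.642788 / 9.81
= 56.906 m

56.906 m


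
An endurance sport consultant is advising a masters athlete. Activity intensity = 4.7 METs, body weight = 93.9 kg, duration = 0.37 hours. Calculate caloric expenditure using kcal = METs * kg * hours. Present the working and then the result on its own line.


kcal = 4.7 * 93.9 * 0.37
= 441.33 * 0.37
= 163.29 kcal

163.29 kcal


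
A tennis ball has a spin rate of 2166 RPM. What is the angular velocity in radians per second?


Convert RPM to rad/s: multiply by 2*pi and divide by 60
omega = 2166 * 2 * pi / 60
= 226.823 rad/s

226.823 rad/s


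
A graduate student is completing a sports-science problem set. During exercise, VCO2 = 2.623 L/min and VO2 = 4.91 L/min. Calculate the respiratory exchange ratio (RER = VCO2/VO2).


RER = VCO2 / VO2
= 2.623 / 4.91
= 0.5342

0.5342


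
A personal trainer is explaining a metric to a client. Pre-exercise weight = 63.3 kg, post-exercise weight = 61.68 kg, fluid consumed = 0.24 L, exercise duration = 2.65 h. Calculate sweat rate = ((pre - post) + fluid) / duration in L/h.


Weight loss = 63.3 - 61.68 = 1.62 kg (approx L)
Total sweat = 1.62 + 0.24 = 1.86 L
Sweat rate = 1.86 / 2.65 = 0.702 L/h

0.702 L/h


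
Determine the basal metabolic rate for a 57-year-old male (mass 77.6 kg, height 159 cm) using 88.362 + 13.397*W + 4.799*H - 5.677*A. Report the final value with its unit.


BMR = 88.362 + 13.397*77.6 + 4.799*159 - 5.677*57
= 1567.42 kcal/day

1567.42 kcal/day


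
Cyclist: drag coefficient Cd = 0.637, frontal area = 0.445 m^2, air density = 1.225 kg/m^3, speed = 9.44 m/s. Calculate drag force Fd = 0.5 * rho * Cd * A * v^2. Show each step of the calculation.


v^2 = 9.44^2 = 89.1136
Fd = 0.5 * 1.225 * 0.637 * 0.445 * 89.1136
= 15.472 N

15.472 N


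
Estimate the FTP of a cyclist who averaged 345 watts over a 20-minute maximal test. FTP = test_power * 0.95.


FTP = 345 * 0.95 = 327.75 W

327.75 W


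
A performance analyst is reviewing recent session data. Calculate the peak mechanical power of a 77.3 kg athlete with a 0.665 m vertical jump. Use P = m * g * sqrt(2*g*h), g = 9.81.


First, sqrt(2gh) = sqrt(2 * 9.81 * 0.665)
= sqrt(13.0473) = 3.612105 m/s
Power = 77.3 * 9.81 * 3.612105 = 2739.11 W

2739.11 W


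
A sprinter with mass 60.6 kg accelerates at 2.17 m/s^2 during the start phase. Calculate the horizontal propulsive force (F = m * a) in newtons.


F = m * a
= 60.6 * 2.17
= 131.5 N

131.5 N


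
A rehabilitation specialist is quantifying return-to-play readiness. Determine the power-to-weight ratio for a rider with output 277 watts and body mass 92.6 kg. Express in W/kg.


P/W = 277 / 92.6 = 2.991 W/kg

2.991 W/kg


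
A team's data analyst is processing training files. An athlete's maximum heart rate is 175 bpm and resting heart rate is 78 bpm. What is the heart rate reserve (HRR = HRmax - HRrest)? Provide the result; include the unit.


HRR = HRmax - HRrest
= 175 - 78
= 97 bpm

97 bpm


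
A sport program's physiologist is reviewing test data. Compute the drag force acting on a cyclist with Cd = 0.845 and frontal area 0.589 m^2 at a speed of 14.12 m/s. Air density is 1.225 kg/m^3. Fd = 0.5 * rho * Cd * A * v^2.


Step 1: v^2 = 199.3744
Step 2: Fd = 0.5 * 1.225 * 0.845 * 0.589 * 199.3744
= 60.778 N

60.778 N


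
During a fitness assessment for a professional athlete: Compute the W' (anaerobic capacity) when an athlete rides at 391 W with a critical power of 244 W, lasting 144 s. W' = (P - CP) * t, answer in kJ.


Above-CP power = 147 W
Duration = 144 s
W' = 147 * 144 = 21168 J
Convert: 21168 / 1000 = 21.168 kJ

21.168 kJ


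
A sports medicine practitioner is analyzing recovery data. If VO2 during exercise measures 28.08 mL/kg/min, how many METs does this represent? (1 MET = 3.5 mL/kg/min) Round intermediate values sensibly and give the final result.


METs = VO2 / 3.5 = 28.08 / 3.5 = 8.02

8.02 METs


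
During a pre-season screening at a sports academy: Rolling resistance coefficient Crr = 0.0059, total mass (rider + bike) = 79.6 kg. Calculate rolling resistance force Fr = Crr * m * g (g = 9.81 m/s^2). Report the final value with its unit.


Fr = Crr * m * g
= 0.0059 * 79.6 * 9.81
= 4.607 N

4.607 N


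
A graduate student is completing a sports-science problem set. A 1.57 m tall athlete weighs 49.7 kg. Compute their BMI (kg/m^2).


height^2 = 2.4649 m^2
BMI = 49.7 / 2.4649 = 20.16 kg/m^2

20.16 kg/m^2


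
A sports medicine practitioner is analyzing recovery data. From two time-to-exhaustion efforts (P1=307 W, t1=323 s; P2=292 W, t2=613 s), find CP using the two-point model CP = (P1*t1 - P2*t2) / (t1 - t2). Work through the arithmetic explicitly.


Work in trial 1 = 99161 J
Work in trial 2 = 178996 J
Delta work = -79835 J
Delta time = -290 s
CP = -79835 / -290 = 275.29 W

275.29 W


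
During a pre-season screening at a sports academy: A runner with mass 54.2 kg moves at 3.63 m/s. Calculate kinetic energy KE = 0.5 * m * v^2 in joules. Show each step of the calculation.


v^2 = 3.63^2 = 13.1769
KE = 0.5 * 54.2 * 13.1769
= 357.09 J

357.09 J


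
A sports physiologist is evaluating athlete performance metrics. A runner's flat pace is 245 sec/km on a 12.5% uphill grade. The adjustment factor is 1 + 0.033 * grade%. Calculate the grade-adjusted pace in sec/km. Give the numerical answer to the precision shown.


Factor = 1 + 0.033 * 12.5 = 1.4125
Adjusted pace = 245 * 1.4125
= 346.06 sec/km

346.06 s/km


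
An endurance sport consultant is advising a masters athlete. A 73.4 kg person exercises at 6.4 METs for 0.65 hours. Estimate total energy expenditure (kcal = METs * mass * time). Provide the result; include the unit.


Energy = METs * mass(kg) * time(h)
= 6.4 * 73.4 * 0.65
= 305.34 kcal

305.34 kcal


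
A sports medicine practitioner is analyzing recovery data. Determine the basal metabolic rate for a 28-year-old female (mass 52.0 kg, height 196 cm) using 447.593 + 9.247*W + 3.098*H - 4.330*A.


BMR = 447.593 + 9.247*52.0 + 3.098*196 - 4.330*28
= 1414.41 kcal/day

1414.41 kcal/day


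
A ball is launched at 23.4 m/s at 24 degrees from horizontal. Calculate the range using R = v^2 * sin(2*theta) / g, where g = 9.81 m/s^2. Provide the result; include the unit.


sin(2 * 24) = sin(48) = 0.743145
v^2 = 23.4^2 = 547.56
R = 547.56 * 0.743145 / 9.81
= 41.48 m

41.48 m


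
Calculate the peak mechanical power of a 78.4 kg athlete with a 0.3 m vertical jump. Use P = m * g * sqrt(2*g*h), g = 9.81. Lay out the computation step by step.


First, sqrt(2gh) = sqrt(2 * 9.81 * 0.3)
= sqrt(5.886) = 2.426108 m/s
Power = 78.4 * 9.81 * 2.426108 = 1865.93 W

1865.93 W


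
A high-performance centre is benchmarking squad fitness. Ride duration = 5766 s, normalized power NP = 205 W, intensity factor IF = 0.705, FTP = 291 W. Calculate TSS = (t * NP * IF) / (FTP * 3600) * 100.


Numerator = 5766 * 205 * 0.705 = 833331.15
Denominator = 291 * 3600 = 1047600
TSS = 833331.15 / 1047600 * 100
= 79.55

79.55 TSS


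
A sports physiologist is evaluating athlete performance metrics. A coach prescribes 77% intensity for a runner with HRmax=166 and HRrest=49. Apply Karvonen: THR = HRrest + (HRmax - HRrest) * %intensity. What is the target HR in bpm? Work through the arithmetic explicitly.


Heart rate reserve = 166 - 49 = 117
Intensity fraction = 77 / 100 = 0.77
THR = 49 + 117 * 0.77 = 139.09 bpm

139.09 bpm


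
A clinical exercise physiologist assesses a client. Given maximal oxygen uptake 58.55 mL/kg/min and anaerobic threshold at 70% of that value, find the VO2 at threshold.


Percentage as decimal = 0.7
VO2 at AT = 58.55 * 0.7 = 40.99 mL/kg/min

40.99 mL/kg/min


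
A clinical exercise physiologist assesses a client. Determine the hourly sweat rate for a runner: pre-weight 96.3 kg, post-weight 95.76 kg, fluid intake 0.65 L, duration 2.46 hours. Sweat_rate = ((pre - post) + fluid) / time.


Mass lost = 96.3 - 95.76 = 0.54 kg
Add fluid consumed: 0.54 + 0.65 = 1.19 L total sweat
Sweat rate = 1.19 / 2.46 = 0.484 L/h

0.484 L/h
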